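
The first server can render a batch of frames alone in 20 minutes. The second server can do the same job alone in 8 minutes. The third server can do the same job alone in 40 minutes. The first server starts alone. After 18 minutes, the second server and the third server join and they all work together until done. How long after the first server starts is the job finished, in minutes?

In the first 18 minutes the first server alone does 18/20 = 9/10 of the job, leaving 1/10.
Once everyone is working, combined rate: 1/20 + 1/8 + 1/40 = (2 + 5 + 1)/40 = 8/40 = 1/5 per minute.
Remaining 1/10 at 1/5 per minute takes 1/2 minutes.
Total from the start = 18 + 1/2 = 37/2 minutes.

37/2 minutes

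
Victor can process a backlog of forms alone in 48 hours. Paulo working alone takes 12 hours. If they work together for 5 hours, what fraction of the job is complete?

25/48

Combined rate: 1/48 + 1/12 = (1 + 4)/48 = 5/48 per hour.
In 5 hours they complete 5·5/48 = 25/48 of the job.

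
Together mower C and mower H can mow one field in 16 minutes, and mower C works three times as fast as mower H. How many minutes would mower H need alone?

64 minutes

Let mower H's rate be r; then mower C's rate is 3r, so together (3 + 1)r = 4r = 1/16.
Thus r = 1/64 per minute.
Mower H alone: 64 minutes; mower C alone: 64/3 minutes.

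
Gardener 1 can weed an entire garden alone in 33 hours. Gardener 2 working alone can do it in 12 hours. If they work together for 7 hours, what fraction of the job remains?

9/44

Combined rate: 1/33 + 1/12 = (4 + 11)/132 = 15/132 = 5/44 per hour.
In 7 hours they complete 7·5/44 = 35/44 of the job.
So 9/44 remains.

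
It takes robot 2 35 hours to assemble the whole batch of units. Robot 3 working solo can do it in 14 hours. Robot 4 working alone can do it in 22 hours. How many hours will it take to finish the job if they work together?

55/8 hours

Combined rate: 1/35 + 1/14 + 1/22 = (22 + 55 + 35)/770 = 112/770 = 8/55 per hour.
Time = 1 ÷ (8/55) = 55/8 hours.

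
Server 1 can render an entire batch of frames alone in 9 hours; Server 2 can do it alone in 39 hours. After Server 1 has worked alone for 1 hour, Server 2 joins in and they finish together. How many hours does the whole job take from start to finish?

15/2 hours

In 1 hour Server 1 does 1/9 of the job, leaving 8/9.
Server 1 and Server 2 together work at 16/117 per hour, so finishing takes 8/9 ÷ 16/117 = 13/2 hours.
Total time = 1 + 13/2 = 15/2 hours.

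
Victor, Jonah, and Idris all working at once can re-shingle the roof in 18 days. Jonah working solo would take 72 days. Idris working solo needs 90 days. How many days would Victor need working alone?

Combined rate is 1/18 per day.
Known contribution: 1/72 + 1/90 = (5 + 4)/360 = 9/360 = 1/40 per day.
So Victor's rate is 1/18 − 1/40 = 11/360, meaning 360/11 days alone.

360/11 days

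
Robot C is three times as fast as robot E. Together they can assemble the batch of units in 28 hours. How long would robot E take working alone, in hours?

112 hours

Let robot E's rate be r; then robot C's rate is 3r, so together (3 + 1)r = 4r = 1/28.
Thus r = 1/112 per hour.
Robot E alone: 112 hours; robot C alone: 112/3 hours.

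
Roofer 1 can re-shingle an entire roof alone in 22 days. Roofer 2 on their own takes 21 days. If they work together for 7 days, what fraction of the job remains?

23/66

Combined rate: 1/22 + 1/21 = (21 + 22)/462 = 43/462 per day.
In 7 days they complete 7·43/462 = 43/66 of the job.
So 23/66 remains.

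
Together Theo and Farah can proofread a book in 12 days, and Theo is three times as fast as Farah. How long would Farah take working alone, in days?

48 days

Let Farah's rate be r; then Theo's rate is 3r, so together (3 + 1)r = 4r = 1/12.
Thus r = 1/48 per day.
Farah alone: 48 days; Theo alone: 16 days.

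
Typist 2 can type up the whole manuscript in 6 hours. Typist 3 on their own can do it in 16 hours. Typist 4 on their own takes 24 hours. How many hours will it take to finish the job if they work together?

Combined rate: 1/6 + 1/16 + 1/24 = (8 + 3 + 2)/48 = 13/48 per hour.
Time = 1 ÷ (13/48) = 48/13 hours.

48/13 hours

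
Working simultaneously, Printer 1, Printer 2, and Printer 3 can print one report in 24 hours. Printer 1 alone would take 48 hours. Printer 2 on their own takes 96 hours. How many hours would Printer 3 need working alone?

Combined rate is 1/24 per hour.
Known contribution: 1/48 + 1/96 = (2 + 1)/96 = 3/96 = 1/32 per hour.
So Printer 3's rate is 1/24 − 1/32 = 1/96, meaning 96 hours alone.

96 hours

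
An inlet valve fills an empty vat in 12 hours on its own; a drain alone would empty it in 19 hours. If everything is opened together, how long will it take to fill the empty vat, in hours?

228/7 hours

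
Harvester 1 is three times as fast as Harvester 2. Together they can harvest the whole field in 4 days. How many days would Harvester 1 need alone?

16/3 days

Let Harvester 2's rate be r; then Harvester 1's rate is 3r, so together (3 + 1)r = 4r = 1/4.
Thus r = 1/16 per day.
Harvester 2 alone: 16 days; Harvester 1 alone: 16/3 days.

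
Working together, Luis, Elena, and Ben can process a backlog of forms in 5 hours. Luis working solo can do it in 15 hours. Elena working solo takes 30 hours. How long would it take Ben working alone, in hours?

Combined rate is 1/5 per hour.
Known contribution: 1/15 + 1/30 = (2 + 1)/30 = 3/30 = 1/10 per hour.
So Ben's rate is 1/5 − 1/10 = 1/10, meaning 10 hours alone.

10 hours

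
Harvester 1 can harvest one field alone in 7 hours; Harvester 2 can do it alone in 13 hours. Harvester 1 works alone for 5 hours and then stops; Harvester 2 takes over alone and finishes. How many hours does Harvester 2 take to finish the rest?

In 5 hours Harvester 1 does 5/7 of the job, leaving 2/7.
Harvester 2 works at 1/13 per hour, so finishing takes 2/7 ÷ 1/13 = 26/7 hours.

26/7 hours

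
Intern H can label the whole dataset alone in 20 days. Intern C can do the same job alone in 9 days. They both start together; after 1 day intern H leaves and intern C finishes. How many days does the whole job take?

171/20 days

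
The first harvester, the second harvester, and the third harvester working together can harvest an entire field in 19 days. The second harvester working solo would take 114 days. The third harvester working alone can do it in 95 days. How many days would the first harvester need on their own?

Combined rate is 1/19 per day.
Known contribution: 1/114 + 1/95 = (5 + 6)/570 = 11/570 per day.
So the first harvester's rate is 1/19 − 11/570 = 1/30, meaning 30 days alone.

30 days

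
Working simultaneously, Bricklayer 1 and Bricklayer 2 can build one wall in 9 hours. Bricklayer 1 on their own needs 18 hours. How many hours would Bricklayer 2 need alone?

Combined rate is 1/9 per hour.
Known contribution: 1/18 per hour.
So Bricklayer 2's rate is 1/9 − 1/18 = 1/18, meaning 18 hours alone.

18 hours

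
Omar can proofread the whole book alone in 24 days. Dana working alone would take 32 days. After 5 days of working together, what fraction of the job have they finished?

35/96

Combined rate: 1/24 + 1/32 = (4 + 3)/96 = 7/96 per day.
In 5 days they complete 5·7/96 = 35/96 of the job.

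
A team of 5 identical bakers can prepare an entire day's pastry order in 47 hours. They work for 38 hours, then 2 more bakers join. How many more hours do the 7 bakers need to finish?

45/7 hours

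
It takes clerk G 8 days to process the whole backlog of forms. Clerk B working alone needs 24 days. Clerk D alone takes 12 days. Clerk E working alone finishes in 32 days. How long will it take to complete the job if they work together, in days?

32/9 days

Combined rate: 1/8 + 1/24 + 1/12 + 1/32 = (12 + 4 + 8 + 3)/96 = 27/96 = 9/32 per day.
Time = 1 ÷ (9/32) = 32/9 days.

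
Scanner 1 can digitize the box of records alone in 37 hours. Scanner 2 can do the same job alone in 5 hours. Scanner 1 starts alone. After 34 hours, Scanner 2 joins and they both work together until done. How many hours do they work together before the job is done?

In the first 34 hours Scanner 1 alone does 34/37 of the job, leaving 3/37.
Once everyone is working, combined rate: 1/37 + 1/5 = (5 + 37)/185 = 42/185 per hour.
Remaining 3/37 at 42/185 per hour takes 5/14 hours.

5/14 hours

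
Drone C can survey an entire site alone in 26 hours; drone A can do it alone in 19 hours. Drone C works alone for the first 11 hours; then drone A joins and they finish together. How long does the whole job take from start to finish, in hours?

52/3 hours

In 11 hours drone C does 11/26 of the job, leaving 15/26.
Drone C and drone A together work at 45/494 per hour, so finishing takes 15/26 ÷ 45/494 = 19/3 hours.
Total time = 11 + 19/3 = 52/3 hours.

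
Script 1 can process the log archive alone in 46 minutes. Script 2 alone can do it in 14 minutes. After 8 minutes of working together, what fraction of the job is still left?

Combined rate: 1/46 + 1/14 = (7 + 23)/322 = 30/322 = 15/161 per minute.
In 8 minutes they complete 8·15/161 = 120/161 of the job.
So 41/161 remains.

41/161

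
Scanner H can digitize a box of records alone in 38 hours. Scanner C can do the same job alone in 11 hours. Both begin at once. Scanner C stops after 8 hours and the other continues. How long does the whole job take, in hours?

In the first 8 hours the combined rate is 49/418, so 196/209 of the job is done, leaving 13/209.
After Scanner C leaves the rate is 1/38 per hour; the remaining 13/209 takes 26/11 hours.
Total = 8 + 26/11 = 114/11 hours.

114/11 hours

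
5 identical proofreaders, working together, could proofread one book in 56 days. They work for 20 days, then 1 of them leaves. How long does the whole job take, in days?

65 days

One proofreader does 1/280 of the job per day.
After 20 days with 5 proofreaders, 5/14 is done (9/14 left).
With 4 proofreaders the rate is 4/280 = 1/70, so the rest takes 9/14 ÷ 1/70 = 45 days.
Total = 20 + 45 = 65 days.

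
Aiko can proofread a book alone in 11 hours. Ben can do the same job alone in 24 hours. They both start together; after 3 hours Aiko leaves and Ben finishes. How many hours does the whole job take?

192/11 hours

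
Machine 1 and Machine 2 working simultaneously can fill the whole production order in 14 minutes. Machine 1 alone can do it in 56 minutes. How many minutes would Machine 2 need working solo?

56/3 minutes

Combined rate is 1/14 per minute.
Known contribution: 1/56 per minute.
So Machine 2's rate is 1/14 − 1/56 = 3/56, meaning 56/3 minutes alone.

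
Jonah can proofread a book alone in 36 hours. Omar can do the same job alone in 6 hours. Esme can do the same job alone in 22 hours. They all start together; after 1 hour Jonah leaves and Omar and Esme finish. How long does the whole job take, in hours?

55/12 hours

In the first 1 hour the combined rate is 95/396, so 95/396 of the job is done, leaving 301/396.
After Jonah leaves the rate is 7/33 per hour; the remaining 301/396 takes 43/12 hours.
Total = 1 + 43/12 = 55/12 hours.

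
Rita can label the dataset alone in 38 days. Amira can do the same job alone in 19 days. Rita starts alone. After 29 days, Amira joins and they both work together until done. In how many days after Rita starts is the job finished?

32 days

In the first 29 days Rita alone does 29/38 of the job, leaving 9/38.
Once everyone is working, combined rate: 1/38 + 1/19 = (1 + 2)/38 = 3/38 per day.
Remaining 9/38 at 3/38 per day takes 3 days.
Total from the start = 29 + 3 = 32 days.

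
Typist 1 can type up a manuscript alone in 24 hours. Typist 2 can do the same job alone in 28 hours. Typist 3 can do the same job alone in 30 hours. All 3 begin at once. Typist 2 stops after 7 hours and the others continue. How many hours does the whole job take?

In the first 7 hours the combined rate is 31/280, so 31/40 of the job is done, leaving 9/40.
After Typist 2 leaves the rate is 3/40 per hour; the remaining 9/40 takes 3 hours.
Total = 7 + 3 = 10 hours.

10 hours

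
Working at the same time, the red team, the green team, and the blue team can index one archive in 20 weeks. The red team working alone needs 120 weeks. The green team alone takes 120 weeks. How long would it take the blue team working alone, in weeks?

30 weeks

Combined rate is 1/20 per week.
Known contribution: 1/120 + 1/120 = (1 + 1)/120 = 2/120 = 1/60 per week.
So the blue team's rate is 1/20 − 1/60 = 1/30, meaning 30 weeks alone.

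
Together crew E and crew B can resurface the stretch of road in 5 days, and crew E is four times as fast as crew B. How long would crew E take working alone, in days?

25/4 days

Let crew B's rate be r; then crew E's rate is 4r, so together (4 + 1)r = 5r = 1/5.
Thus r = 1/25 per day.
Crew B alone: 25 days; crew E alone: 25/4 days.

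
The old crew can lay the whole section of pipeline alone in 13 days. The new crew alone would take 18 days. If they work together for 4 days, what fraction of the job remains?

55/117

Combined rate: 1/13 + 1/18 = (18 + 13)/234 = 31/234 per day.
In 4 days they complete 4·31/234 = 62/117 of the job.
So 55/117 remains.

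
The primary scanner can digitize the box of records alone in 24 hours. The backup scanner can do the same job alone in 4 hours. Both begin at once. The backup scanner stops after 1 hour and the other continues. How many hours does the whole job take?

18 hours

In the first 1 hour the combined rate is 7/24, so 7/24 of the job is done, leaving 17/24.
After the backup scanner leaves the rate is 1/24 per hour; the remaining 17/24 takes 17 hours.
Total = 1 + 17 = 18 hours.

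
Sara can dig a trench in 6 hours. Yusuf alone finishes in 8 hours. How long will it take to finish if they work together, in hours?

With two workers the combined time is the product over the sum: 6·8/(6+8) = 48/14 = 24/7 hours.

24/7 hours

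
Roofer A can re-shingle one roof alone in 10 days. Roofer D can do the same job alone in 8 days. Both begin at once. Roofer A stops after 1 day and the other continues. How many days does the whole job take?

36/5 days

In the first 1 day the combined rate is 9/40, so 9/40 of the job is done, leaving 31/40.
After Roofer A leaves the rate is 1/8 per day; the remaining 31/40 takes 31/5 days.
Total = 1 + 31/5 = 36/5 days.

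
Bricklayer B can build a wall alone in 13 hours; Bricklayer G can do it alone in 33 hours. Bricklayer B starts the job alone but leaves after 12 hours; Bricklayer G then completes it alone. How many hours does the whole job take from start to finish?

189/13 hours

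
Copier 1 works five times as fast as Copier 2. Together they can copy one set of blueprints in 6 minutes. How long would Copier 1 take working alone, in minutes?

36/5 minutes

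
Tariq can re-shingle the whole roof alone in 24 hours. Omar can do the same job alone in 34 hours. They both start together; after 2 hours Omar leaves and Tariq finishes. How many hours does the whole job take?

In the first 2 hours the combined rate is 29/408, so 29/204 of the job is done, leaving 175/204.
After Omar leaves the rate is 1/24 per hour; the remaining 175/204 takes 350/17 hours.
Total = 2 + 350/17 = 384/17 hours.

384/17 hours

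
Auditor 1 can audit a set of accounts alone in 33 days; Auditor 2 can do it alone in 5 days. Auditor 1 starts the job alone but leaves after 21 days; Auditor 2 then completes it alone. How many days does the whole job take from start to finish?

In 21 days Auditor 1 does 21/33 = 7/11 of the job, leaving 4/11.
Auditor 2 works at 1/5 per day, so finishing takes 4/11 ÷ 1/5 = 20/11 days.
Total time = 21 + 20/11 = 251/11 days.

251/11 days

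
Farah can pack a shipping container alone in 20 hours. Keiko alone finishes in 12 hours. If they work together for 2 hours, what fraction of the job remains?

Combined rate: 1/20 + 1/12 = (3 + 5)/60 = 8/60 = 2/15 per hour.
In 2 hours they complete 2·2/15 = 4/15 of the job.
So 11/15 remains.

11/15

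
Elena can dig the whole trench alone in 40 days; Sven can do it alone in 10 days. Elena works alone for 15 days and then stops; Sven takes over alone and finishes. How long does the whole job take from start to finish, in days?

In 15 days Elena does 15/40 = 3/8 of the job, leaving 5/8.
Sven works at 1/10 per day, so finishing takes 5/8 ÷ 1/10 = 25/4 days.
Total time = 15 + 25/4 = 85/4 days.

85/4 days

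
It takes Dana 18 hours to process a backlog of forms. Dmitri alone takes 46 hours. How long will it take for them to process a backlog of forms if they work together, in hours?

Combined rate: 1/18 + 1/46 = (23 + 9)/414 = 32/414 = 16/207 per hour.
Time = 1 ÷ (16/207) = 207/16 hours.

207/16 hours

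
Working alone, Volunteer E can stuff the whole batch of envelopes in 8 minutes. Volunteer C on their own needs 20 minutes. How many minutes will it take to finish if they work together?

40/7 minutes

With two workers the combined time is the product over the sum: 8·20/(8+20) = 160/28 = 40/7 minutes.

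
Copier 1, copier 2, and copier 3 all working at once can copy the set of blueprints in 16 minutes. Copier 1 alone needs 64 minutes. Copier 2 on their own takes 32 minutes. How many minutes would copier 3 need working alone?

64 minutes

Combined rate is 1/16 per minute.
Known contribution: 1/64 + 1/32 = (1 + 2)/64 = 3/64 per minute.
So copier 3's rate is 1/16 − 3/64 = 1/64, meaning 64 minutes alone.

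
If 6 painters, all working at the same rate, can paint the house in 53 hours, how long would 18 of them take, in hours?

53/3 hours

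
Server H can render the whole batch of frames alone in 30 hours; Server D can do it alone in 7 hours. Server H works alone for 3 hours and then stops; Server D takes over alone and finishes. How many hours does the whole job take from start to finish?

93/10 hours

In 3 hours Server H does 3/30 = 1/10 of the job, leaving 9/10.
Server D works at 1/7 per hour, so finishing takes 9/10 ÷ 1/7 = 63/10 hours.
Total time = 3 + 63/10 = 93/10 hours.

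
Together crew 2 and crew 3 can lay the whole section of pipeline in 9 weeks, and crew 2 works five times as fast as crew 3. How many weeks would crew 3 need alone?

54 weeks

Let crew 3's rate be r; then crew 2's rate is 5r, so together (5 + 1)r = 6r = 1/9.
Thus r = 1/54 per week.
Crew 3 alone: 54 weeks; crew 2 alone: 54/5 weeks.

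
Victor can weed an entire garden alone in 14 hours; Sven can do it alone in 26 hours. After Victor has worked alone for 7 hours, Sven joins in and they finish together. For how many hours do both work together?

In 7 hours Victor does 7/14 = 1/2 of the job, leaving 1/2.
Victor and Sven together work at 10/91 per hour, so finishing takes 1/2 ÷ 10/91 = 91/20 hours.

91/20 hours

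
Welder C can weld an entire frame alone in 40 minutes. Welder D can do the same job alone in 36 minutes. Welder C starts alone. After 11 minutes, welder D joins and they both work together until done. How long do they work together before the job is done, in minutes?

In the first 11 minutes welder C alone does 11/40 of the job, leaving 29/40.
Once everyone is working, combined rate: 1/40 + 1/36 = (9 + 10)/360 = 19/360 per minute.
Remaining 29/40 at 19/360 per minute takes 261/19 minutes.

261/19 minutes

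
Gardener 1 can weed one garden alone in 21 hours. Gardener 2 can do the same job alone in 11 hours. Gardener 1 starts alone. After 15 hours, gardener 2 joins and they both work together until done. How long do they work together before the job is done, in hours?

In the first 15 hours gardener 1 alone does 15/21 = 5/7 of the job, leaving 2/7.
Once everyone is working, combined rate: 1/21 + 1/11 = (11 + 21)/231 = 32/231 per hour.
Remaining 2/7 at 32/231 per hour takes 33/16 hours.

33/16 hours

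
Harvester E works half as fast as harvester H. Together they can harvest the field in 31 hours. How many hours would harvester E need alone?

93 hours

Let harvester H's rate be r; then harvester E's rate is (1/2)r, so together (1/2 + 1)r = (3/2)r = 1/31.
Thus r = 2/93 per hour.
Harvester H alone: 93/2 hours; harvester E alone: 93 hours.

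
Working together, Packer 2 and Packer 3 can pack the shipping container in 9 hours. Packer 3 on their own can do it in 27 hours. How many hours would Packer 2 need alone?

27/2 hours

Combined rate is 1/9 per hour.
Known contribution: 1/27 per hour.
So Packer 2's rate is 1/9 − 1/27 = 2/27, meaning 27/2 hours alone.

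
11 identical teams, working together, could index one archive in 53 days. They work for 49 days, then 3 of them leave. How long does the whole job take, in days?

109/2 days

One team does 1/583 of the job per day.
After 49 days with 11 teams, 49/53 is done (4/53 left).
With 8 teams the rate is 8/583, so the rest takes 4/53 ÷ 8/583 = 11/2 days.
Total = 49 + 11/2 = 109/2 days.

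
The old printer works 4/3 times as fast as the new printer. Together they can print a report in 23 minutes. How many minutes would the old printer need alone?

161/4 minutes

Let the new printer's rate be r; then the old printer's rate is (4/3)r, so together (4/3 + 1)r = (7/3)r = 1/23.
Thus r = 3/161 per minute.
The new printer alone: 161/3 minutes; the old printer alone: 161/4 minutes.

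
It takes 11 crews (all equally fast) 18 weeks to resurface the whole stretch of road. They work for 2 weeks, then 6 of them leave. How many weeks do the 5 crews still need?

176/5 weeks

One crew does 1/198 of the job per week.
After 2 weeks with 11 crews, 1/9 is done (8/9 left).
With 5 crews the rate is 5/198, so the rest takes 8/9 ÷ 5/198 = 176/5 weeks.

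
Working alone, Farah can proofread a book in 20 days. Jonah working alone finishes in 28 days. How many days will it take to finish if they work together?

35/3 days

Combined rate: 1/20 + 1/28 = (7 + 5)/140 = 12/140 = 3/35 per day.
Time = 1 ÷ (3/35) = 35/3 days.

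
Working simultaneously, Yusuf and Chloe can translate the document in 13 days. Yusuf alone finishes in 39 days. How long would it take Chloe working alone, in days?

39/2 days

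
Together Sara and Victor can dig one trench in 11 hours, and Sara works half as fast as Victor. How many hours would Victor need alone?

Let Victor's rate be r; then Sara's rate is (1/2)r, so together (1/2 + 1)r = (3/2)r = 1/11.
Thus r = 2/33 per hour.
Victor alone: 33/2 hours; Sara alone: 33 hours.

33/2 hours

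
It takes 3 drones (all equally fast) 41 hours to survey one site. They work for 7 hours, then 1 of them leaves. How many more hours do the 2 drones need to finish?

51 hours

One drone does 1/123 of the job per hour.
After 7 hours with 3 drones, 7/41 is done (34/41 left).
With 2 drones the rate is 2/123, so the rest takes 34/41 ÷ 2/123 = 51 hours.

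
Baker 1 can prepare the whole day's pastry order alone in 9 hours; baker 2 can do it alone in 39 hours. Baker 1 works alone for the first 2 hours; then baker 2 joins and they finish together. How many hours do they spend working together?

91/16 hours

In 2 hours baker 1 does 2/9 of the job, leaving 7/9.
Baker 1 and baker 2 together work at 16/117 per hour, so finishing takes 7/9 ÷ 16/117 = 91/16 hours.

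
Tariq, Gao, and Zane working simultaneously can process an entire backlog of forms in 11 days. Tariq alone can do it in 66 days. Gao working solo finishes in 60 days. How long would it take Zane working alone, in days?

Combined rate is 1/11 per day.
Known contribution: 1/66 + 1/60 = (10 + 11)/660 = 21/660 = 7/220 per day.
So Zane's rate is 1/11 − 7/220 = 13/220, meaning 220/13 days alone.

220/13 days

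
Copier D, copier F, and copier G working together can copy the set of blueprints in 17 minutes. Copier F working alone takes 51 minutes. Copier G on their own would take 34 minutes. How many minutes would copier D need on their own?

Combined rate is 1/17 per minute.
Known contribution: 1/51 + 1/34 = (2 + 3)/102 = 5/102 per minute.
So copier D's rate is 1/17 − 5/102 = 1/102, meaning 102 minutes alone.

102 minutes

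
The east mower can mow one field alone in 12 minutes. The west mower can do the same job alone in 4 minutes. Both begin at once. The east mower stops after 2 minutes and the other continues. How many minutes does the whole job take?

In the first 2 minutes the combined rate is 1/3, so 2/3 of the job is done, leaving 1/3.
After the east mower leaves the rate is 1/4 per minute; the remaining 1/3 takes 4/3 minutes.
Total = 2 + 4/3 = 10/3 minutes.

10/3 minutes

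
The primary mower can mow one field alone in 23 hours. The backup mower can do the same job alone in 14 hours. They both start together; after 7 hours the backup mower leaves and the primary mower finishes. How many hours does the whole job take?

In the first 7 hours the combined rate is 37/322, so 37/46 of the job is done, leaving 9/46.
After the backup mower leaves the rate is 1/23 per hour; the remaining 9/46 takes 9/2 hours.
Total = 7 + 9/2 = 23/2 hours.

23/2 hours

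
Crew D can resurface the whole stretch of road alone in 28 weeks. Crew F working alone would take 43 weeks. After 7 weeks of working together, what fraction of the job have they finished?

Combined rate: 1/28 + 1/43 = (43 + 28)/1204 = 71/1204 per week.
In 7 weeks they complete 7·71/1204 = 71/172 of the job.

71/172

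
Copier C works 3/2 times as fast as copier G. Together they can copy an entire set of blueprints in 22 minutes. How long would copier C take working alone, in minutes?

110/3 minutes

Let copier G's rate be r; then copier C's rate is (3/2)r, so together (3/2 + 1)r = (5/2)r = 1/22.
Thus r = 1/55 per minute.
Copier G alone: 55 minutes; copier C alone: 110/3 minutes.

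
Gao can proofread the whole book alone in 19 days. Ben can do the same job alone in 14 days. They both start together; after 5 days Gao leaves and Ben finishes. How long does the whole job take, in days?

In the first 5 days the combined rate is 33/266, so 165/266 of the job is done, leaving 101/266.
After Gao leaves the rate is 1/14 per day; the remaining 101/266 takes 101/19 days.
Total = 5 + 101/19 = 196/19 days.

196/19 days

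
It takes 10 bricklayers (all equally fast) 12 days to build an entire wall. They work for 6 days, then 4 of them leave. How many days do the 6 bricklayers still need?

10 days

One bricklayer does 1/120 of the job per day.
After 6 days with 10 bricklayers, 1/2 is done (1/2 left).
With 6 bricklayers the rate is 6/120 = 1/20, so the rest takes 1/2 ÷ 1/20 = 10 days.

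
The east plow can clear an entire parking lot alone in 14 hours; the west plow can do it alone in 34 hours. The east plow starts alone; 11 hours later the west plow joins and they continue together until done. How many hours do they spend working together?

In 11 hours the east plow does 11/14 of the job, leaving 3/14.
The east plow and the west plow together work at 12/119 per hour, so finishing takes 3/14 ÷ 12/119 = 17/8 hours.

17/8 hours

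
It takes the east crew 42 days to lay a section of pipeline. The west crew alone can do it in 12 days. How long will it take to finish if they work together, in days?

With two workers the combined time is the product over the sum: 42·12/(42+12) = 504/54 = 28/3 days.

28/3 days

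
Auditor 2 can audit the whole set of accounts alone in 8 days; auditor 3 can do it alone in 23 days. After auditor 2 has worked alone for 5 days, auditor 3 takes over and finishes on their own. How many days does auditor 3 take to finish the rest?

69/8 days

In 5 days auditor 2 does 5/8 of the job, leaving 3/8.
Auditor 3 works at 1/23 per day, so finishing takes 3/8 ÷ 1/23 = 69/8 days.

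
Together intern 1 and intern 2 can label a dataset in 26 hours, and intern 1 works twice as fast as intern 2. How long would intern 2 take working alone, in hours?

Let intern 2's rate be r; then intern 1's rate is 2r, so together (2 + 1)r = 3r = 1/26.
Thus r = 1/78 per hour.
Intern 2 alone: 78 hours; intern 1 alone: 39 hours.

78 hours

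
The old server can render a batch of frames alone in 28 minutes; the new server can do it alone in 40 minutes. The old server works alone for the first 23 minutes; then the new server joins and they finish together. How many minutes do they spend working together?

50/17 minutes

In 23 minutes the old server does 23/28 of the job, leaving 5/28.
The old server and the new server together work at 17/280 per minute, so finishing takes 5/28 ÷ 17/280 = 50/17 minutes.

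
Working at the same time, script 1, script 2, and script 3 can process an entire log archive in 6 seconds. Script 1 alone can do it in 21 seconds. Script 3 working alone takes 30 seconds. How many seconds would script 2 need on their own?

35/3 seconds

Combined rate is 1/6 per second.
Known contribution: 1/21 + 1/30 = (10 + 7)/210 = 17/210 per second.
So script 2's rate is 1/6 − 17/210 = 3/35, meaning 35/3 seconds alone.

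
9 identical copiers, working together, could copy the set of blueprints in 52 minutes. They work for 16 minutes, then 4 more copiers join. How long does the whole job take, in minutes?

532/13 minutes

One copier does 1/468 of the job per minute.
After 16 minutes with 9 copiers, 4/13 is done (9/13 left).
With 13 copiers the rate is 13/468 = 1/36, so the rest takes 9/13 ÷ 1/36 = 324/13 minutes.
Total = 16 + 324/13 = 532/13 minutes.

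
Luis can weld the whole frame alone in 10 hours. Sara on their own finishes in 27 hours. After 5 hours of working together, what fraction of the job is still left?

Combined rate: 1/10 + 1/27 = (27 + 10)/270 = 37/270 per hour.
In 5 hours they complete 5·37/270 = 37/54 of the job.
So 17/54 remains.

17/54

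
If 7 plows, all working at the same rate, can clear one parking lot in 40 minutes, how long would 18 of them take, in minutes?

Total work is 7·40 = 280 plow-minutes.
With 18 plows: 280/18 = 140/9 minutes.

140/9 minutes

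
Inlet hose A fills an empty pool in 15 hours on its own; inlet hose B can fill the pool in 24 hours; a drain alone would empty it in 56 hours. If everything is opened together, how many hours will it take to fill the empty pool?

210/19 hours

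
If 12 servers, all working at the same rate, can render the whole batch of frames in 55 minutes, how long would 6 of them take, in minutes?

Total work is 12·55 = 660 server-minutes.
With 6 servers: 660/6 = 110 minutes.

110 minutes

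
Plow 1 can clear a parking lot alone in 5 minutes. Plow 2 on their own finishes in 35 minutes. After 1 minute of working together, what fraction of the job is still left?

Combined rate: 1/5 + 1/35 = (7 + 1)/35 = 8/35 per minute.
In 1 minute they complete 1·8/35 = 8/35 of the job.
So 27/35 remains.

27/35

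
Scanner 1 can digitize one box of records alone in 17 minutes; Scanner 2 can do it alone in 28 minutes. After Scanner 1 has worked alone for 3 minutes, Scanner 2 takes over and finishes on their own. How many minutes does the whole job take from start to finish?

In 3 minutes Scanner 1 does 3/17 of the job, leaving 14/17.
Scanner 2 works at 1/28 per minute, so finishing takes 14/17 ÷ 1/28 = 392/17 minutes.
Total time = 3 + 392/17 = 443/17 minutes.

443/17 minutes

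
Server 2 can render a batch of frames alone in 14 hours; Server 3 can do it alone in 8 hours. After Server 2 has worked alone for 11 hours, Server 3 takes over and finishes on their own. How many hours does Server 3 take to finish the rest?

In 11 hours Server 2 does 11/14 of the job, leaving 3/14.
Server 3 works at 1/8 per hour, so finishing takes 3/14 ÷ 1/8 = 12/7 hours.

12/7 hours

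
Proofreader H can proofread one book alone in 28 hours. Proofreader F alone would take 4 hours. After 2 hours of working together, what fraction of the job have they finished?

Combined rate: 1/28 + 1/4 = (1 + 7)/28 = 8/28 = 2/7 per hour.
In 2 hours they complete 2·2/7 = 4/7 of the job.

4/7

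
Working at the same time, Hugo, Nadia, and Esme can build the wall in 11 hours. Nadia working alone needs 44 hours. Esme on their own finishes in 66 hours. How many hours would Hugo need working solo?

132/7 hours

Combined rate is 1/11 per hour.
Known contribution: 1/44 + 1/66 = (3 + 2)/132 = 5/132 per hour.
So Hugo's rate is 1/11 − 5/132 = 7/132, meaning 132/7 hours alone.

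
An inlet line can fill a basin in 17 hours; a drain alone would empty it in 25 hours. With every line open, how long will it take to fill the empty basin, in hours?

Net rate = 1/17 − 1/25 = (25 − 17)/425 = 8/425 per hour.
Filling time = 1 ÷ (8/425) = 425/8 hours.

425/8 hours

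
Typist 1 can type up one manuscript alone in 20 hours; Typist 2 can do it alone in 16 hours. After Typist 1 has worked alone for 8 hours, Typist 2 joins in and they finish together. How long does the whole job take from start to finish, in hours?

40/3 hours

In 8 hours Typist 1 does 8/20 = 2/5 of the job, leaving 3/5.
Typist 1 and Typist 2 together work at 9/80 per hour, so finishing takes 3/5 ÷ 9/80 = 16/3 hours.
Total time = 8 + 16/3 = 40/3 hours.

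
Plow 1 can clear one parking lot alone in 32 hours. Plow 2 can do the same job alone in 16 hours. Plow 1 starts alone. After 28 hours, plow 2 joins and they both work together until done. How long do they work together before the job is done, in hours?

4/3 hours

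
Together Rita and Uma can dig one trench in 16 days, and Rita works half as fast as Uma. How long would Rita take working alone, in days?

Let Uma's rate be r; then Rita's rate is (1/2)r, so together (1/2 + 1)r = (3/2)r = 1/16.
Thus r = 1/24 per day.
Uma alone: 24 days; Rita alone: 48 days.

48 days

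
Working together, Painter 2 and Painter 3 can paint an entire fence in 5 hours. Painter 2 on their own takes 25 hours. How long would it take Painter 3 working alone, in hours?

Combined rate is 1/5 per hour.
Known contribution: 1/25 per hour.
So Painter 3's rate is 1/5 − 1/25 = 4/25, meaning 25/4 hours alone.

25/4 hours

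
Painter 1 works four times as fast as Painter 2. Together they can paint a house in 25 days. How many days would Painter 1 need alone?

125/4 days

Let Painter 2's rate be r; then Painter 1's rate is 4r, so together (4 + 1)r = 5r = 1/25.
Thus r = 1/125 per day.
Painter 2 alone: 125 days; Painter 1 alone: 125/4 days.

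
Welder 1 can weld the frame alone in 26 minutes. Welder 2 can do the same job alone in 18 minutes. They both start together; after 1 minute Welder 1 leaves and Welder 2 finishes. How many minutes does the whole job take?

In the first 1 minute the combined rate is 11/117, so 11/117 of the job is done, leaving 106/117.
After Welder 1 leaves the rate is 1/18 per minute; the remaining 106/117 takes 212/13 minutes.
Total = 1 + 212/13 = 225/13 minutes.

225/13 minutes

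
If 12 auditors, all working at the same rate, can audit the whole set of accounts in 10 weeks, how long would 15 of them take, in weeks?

Total work is 12·10 = 120 auditor-weeks.
With 15 auditors: 120/15 = 8 weeks.

8 weeks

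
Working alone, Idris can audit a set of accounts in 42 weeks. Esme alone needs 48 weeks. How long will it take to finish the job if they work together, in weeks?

112/5 weeks

Combined rate: 1/42 + 1/48 = (8 + 7)/336 = 15/336 = 5/112 per week.
Time = 1 ÷ (5/112) = 112/5 weeks.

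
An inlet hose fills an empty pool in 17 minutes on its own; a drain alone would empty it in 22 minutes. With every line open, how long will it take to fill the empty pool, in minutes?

Net rate = 1/17 − 1/22 = (22 − 17)/374 = 5/374 per minute.
Filling time = 1 ÷ (5/374) = 374/5 minutes.

374/5 minutes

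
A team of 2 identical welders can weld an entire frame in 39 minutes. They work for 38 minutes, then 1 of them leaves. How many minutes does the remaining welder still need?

2 minutes

One welder does 1/78 of the job per minute.
After 38 minutes with 2 welders, 38/39 is done (1/39 left).
With 1 welder the rate is 1/78, so the rest takes 1/39 ÷ 1/78 = 2 minutes.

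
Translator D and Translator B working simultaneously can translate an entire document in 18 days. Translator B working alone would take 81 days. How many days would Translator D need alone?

162/7 days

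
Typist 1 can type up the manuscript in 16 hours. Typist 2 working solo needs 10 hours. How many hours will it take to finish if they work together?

80/13 hours

Combined rate: 1/16 + 1/10 = (5 + 8)/80 = 13/80 per hour.
Time = 1 ÷ (13/80) = 80/13 hours.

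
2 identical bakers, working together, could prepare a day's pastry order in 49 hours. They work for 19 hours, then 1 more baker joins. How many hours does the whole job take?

One baker does 1/98 of the job per hour.
After 19 hours with 2 bakers, 19/49 is done (30/49 left).
With 3 bakers the rate is 3/98, so the rest takes 30/49 ÷ 3/98 = 20 hours.
Total = 19 + 20 = 39 hours.

39 hours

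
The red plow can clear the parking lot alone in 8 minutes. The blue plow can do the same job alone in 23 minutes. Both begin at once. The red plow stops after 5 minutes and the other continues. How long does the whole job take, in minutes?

69/8 minutes

In the first 5 minutes the combined rate is 31/184, so 155/184 of the job is done, leaving 29/184.
After the red plow leaves the rate is 1/23 per minute; the remaining 29/184 takes 29/8 minutes.
Total = 5 + 29/8 = 69/8 minutes.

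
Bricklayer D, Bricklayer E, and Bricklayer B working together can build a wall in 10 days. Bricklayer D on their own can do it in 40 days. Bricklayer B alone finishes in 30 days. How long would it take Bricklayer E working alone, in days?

24 days

Combined rate is 1/10 per day.
Known contribution: 1/40 + 1/30 = (3 + 4)/120 = 7/120 per day.
So Bricklayer E's rate is 1/10 − 7/120 = 1/24, meaning 24 days alone.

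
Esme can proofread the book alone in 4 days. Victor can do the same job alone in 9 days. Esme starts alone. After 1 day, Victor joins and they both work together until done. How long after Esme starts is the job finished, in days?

40/13 days

In the first 1 day Esme alone does 1/4 of the job, leaving 3/4.
Once everyone is working, combined rate: 1/4 + 1/9 = (9 + 4)/36 = 13/36 per day.
Remaining 3/4 at 13/36 per day takes 27/13 days.
Total from the start = 1 + 27/13 = 40/13 days.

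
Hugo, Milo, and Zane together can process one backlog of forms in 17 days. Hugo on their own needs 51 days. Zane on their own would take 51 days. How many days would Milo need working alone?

Combined rate is 1/17 per day.
Known contribution: 1/51 + 1/51 = (1 + 1)/51 = 2/51 per day.
So Milo's rate is 1/17 − 2/51 = 1/51, meaning 51 days alone.

51 days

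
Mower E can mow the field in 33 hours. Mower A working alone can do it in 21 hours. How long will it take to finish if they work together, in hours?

Combined rate: 1/33 + 1/21 = (7 + 11)/231 = 18/231 = 6/77 per hour.
Time = 1 ÷ (6/77) = 77/6 hours.

77/6 hours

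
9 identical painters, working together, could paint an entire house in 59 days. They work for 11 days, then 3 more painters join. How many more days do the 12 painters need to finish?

36 days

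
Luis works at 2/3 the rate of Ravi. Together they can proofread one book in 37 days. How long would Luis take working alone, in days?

185/2 days

Let Ravi's rate be r; then Luis's rate is (2/3)r, so together (2/3 + 1)r = (5/3)r = 1/37.
Thus r = 3/185 per day.
Ravi alone: 185/3 days; Luis alone: 185/2 days.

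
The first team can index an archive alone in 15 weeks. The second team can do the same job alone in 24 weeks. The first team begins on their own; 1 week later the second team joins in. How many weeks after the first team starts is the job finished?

In the first 1 week the first team alone does 1/15 of the job, leaving 14/15.
Once everyone is working, combined rate: 1/15 + 1/24 = (8 + 5)/120 = 13/120 per week.
Remaining 14/15 at 13/120 per week takes 112/13 weeks.
Total from the start = 1 + 112/13 = 125/13 weeks.

125/13 weeks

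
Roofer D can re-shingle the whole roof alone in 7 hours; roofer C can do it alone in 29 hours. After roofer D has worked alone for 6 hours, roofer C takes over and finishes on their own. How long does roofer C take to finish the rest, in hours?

29/7 hours

In 6 hours roofer D does 6/7 of the job, leaving 1/7.
Roofer C works at 1/29 per hour, so finishing takes 1/7 ÷ 1/29 = 29/7 hours.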